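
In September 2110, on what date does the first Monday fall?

September 1, 2110

September 1, 2110 is a Monday.
The first Monday is therefore September 1 (same day).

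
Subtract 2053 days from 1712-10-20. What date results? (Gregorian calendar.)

−366 (one year; includes Feb 29, 1712) → Oct 20, 1711 (1687 left).
−365 (one year) → Oct 20, 1710 (1322 left).
−365 (one year) → Oct 20, 1709 (957 left).
−365 (one year) → Oct 20, 1708 (592 left).
−366 (one year; includes Feb 29, 1708) → Oct 20, 1707 (226 left).
−20 → Sep 30, 1707 (end of Sep, 30 days; 206 left).
−30 → Aug 31, 1707 (end of Aug, 31 days; 176 left).
−31 → Jul 31, 1707 (end of Jul, 31 days; 145 left).
−31 → Jun 30, 1707 (end of Jun, 30 days; 114 left).
−30 → May 31, 1707 (end of May, 31 days; 84 left).
−31 → Apr 30, 1707 (end of Apr, 30 days; 53 left).
−30 → Mar 31, 1707 (end of Mar, 31 days; 23 left).
−23 → Mar 8, 1707.

March 8, 1707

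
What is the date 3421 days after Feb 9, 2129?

+365 (one year) → Feb 9, 2130 (3056 left).
+365 (one year) → Feb 9, 2131 (2691 left).
+365 (one year) → Feb 9, 2132 (2326 left).
+366 (one year; includes Feb 29, 2132) → Feb 9, 2133 (1960 left).
+365 (one year) → Feb 9, 2134 (1595 left).
+365 (one year) → Feb 9, 2135 (1230 left).
+365 (one year) → Feb 9, 2136 (865 left).
+366 (one year; includes Feb 29, 2136) → Feb 9, 2137 (499 left).
+365 (one year) → Feb 9, 2138 (134 left).
Feb has 28 days: +20 → Mar 1, 2138 (114 left).
Mar has 31 days: +31 → Apr 1, 2138 (83 left).
Apr has 30 days: +30 → May 1, 2138 (53 left).
May has 31 days: +31 → Jun 1, 2138 (22 left).
+22 → Jun 23, 2138.

June 23, 2138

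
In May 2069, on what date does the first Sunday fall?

May 5, 2069

May 1, 2069 is a Wednesday.
The first Sunday is therefore May 5 (4 days later).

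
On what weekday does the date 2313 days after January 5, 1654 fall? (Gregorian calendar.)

Thursday

Jan 5, 1654 is a Monday.
2313 mod 7 = 3, so 2313 days after a Monday is Monday + 3 = Thursday.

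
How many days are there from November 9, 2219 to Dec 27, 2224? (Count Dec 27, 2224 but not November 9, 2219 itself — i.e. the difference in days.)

Nov 9, 2219 → Nov 9, 2220: 366 days (Feb 29, 2220 is in that span).
Nov 9, 2220 → Nov 9, 2221: 365 days.
Nov 9, 2221 → Nov 9, 2222: 365 days.
Nov 9, 2222 → Nov 9, 2223: 365 days.
Nov 9, 2223 → Nov 9, 2224: 366 days (Feb 29, 2224 is in that span).
Nov 9, 2224 → Dec 9, 2224: 30 days (November has 30).
Dec 9, 2224 → Dec 27, 2224: 18 days.
Total: 1875 days.

1875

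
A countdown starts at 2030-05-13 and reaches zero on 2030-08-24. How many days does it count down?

103

May 13, 2030 → Jun 13, 2030: 31 days (May has 31).
Jun 13, 2030 → Jul 13, 2030: 30 days (June has 30).
Jul 13, 2030 → Aug 13, 2030: 31 days (July has 31).
Aug 13, 2030 → Aug 24, 2030: 11 days.
Total: 103 days.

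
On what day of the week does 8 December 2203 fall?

Thursday

Doomsday rule: the anchor day for the 2200s is Friday. For year 03: 3÷12 = 0 r 3, and 3÷4 = 0, so 0+3+0 = 3.
Friday + 3 ≡ Monday — that's 2203's doomsday.
In December the doomsday date is Dec 12.
Dec 8 is 4 days before Dec 12; 4 mod 7 = 4, so Monday − 4 = Thursday.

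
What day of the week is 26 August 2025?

Tuesday

Doomsday rule: the anchor day for the 2000s is Tuesday. For year 25: 25÷12 = 2 r 1, and 1÷4 = 0, so 2+1+0 = 3.
Tuesday + 3 ≡ Friday — that's 2025's doomsday.
In August the doomsday date is Aug 8.
Aug 26 is 18 days after Aug 8; 18 mod 7 = 4, so Friday + 4 = Tuesday.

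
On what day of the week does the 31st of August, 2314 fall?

Monday

Doomsday rule: the anchor day for the 2300s is Wednesday. For year 14: 14÷12 = 1 r 2, and 2÷4 = 0, so 1+2+0 = 3.
Wednesday + 3 ≡ Saturday — that's 2314's doomsday.
In August the doomsday date is Aug 8.
Aug 31 is 23 days after Aug 8; 23 mod 7 = 2, so Saturday + 2 = Monday.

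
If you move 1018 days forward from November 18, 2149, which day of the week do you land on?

First find the weekday of Nov 18, 2149. Doomsday rule: the anchor day for the 2100s is Sunday. For year 49: 49÷12 = 4 r 1, and 1÷4 = 0, so 4+1+0 = 5.
Sunday + 5 ≡ Friday — that's 2149's doomsday.
In November the doomsday date is Nov 7.
Nov 18 is 11 days after Nov 7; 11 mod 7 = 4, so Friday + 4 = Tuesday.
1018 mod 7 = 3, so 1018 days after a Tuesday is Tuesday + 3 = Friday.

Friday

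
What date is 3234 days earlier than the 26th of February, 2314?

April 20, 2305

−365 (one year) → Feb 26, 2313 (2869 left).
−366 (one year; includes Feb 29, 2312) → Feb 26, 2312 (2503 left).
−365 (one year) → Feb 26, 2311 (2138 left).
−365 (one year) → Feb 26, 2310 (1773 left).
−365 (one year) → Feb 26, 2309 (1408 left).
−366 (one year; includes Feb 29, 2308) → Feb 26, 2308 (1042 left).
−365 (one year) → Feb 26, 2307 (677 left).
−365 (one year) → Feb 26, 2306 (312 left).
−26 → Jan 31, 2306 (end of Jan, 31 days; 286 left).
−31 → Dec 31, 2305 (end of Dec, 31 days; 255 left).
−31 → Nov 30, 2305 (end of Nov, 30 days; 224 left).
−30 → Oct 31, 2305 (end of Oct, 31 days; 194 left).
−31 → Sep 30, 2305 (end of Sep, 30 days; 163 left).
−30 → Aug 31, 2305 (end of Aug, 31 days; 133 left).
−31 → Jul 31, 2305 (end of Jul, 31 days; 102 left).
−31 → Jun 30, 2305 (end of Jun, 30 days; 71 left).
−30 → May 31, 2305 (end of May, 31 days; 41 left).
−31 → Apr 30, 2305 (end of Apr, 30 days; 10 left).
−10 → Apr 20, 2305.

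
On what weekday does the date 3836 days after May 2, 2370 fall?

First find the weekday of May 2, 2370. Doomsday rule: the anchor day for the 2300s is Wednesday. For year 70: 70÷12 = 5 r 10, and 10÷4 = 2, so 5+10+2 = 17.
Wednesday + 17 ≡ Saturday — that's 2370's doomsday.
In May the doomsday date is May 9.
May 2 is 7 days before May 9; 7 mod 7 = 0, so Saturday − 0 = Saturday.
3836 mod 7 = 0, so 3836 days after a Saturday is Saturday + 0 = Saturday.

Saturday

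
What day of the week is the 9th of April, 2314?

Doomsday rule: the anchor day for the 2300s is Wednesday. For year 14: 14÷12 = 1 r 2, and 2÷4 = 0, so 1+2+0 = 3.
Wednesday + 3 ≡ Saturday — that's 2314's doomsday.
In April the doomsday date is Apr 4.
Apr 9 is 5 days after Apr 4; 5 mod 7 = 5, so Saturday + 5 = Thursday.

Thursday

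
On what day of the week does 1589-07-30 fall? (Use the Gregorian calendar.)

Sunday

Doomsday rule: the anchor day for the 1500s is Wednesday. For year 89: 89÷12 = 7 r 5, and 5÷4 = 1, so 7+5+1 = 13.
Wednesday + 13 ≡ Tuesday — that's 1589's doomsday.
In July the doomsday date is Jul 11.
Jul 30 is 19 days after Jul 11; 19 mod 7 = 5, so Tuesday + 5 = Sunday.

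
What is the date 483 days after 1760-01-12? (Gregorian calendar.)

May 9, 1761

+366 (one year; includes Feb 29, 1760) → Jan 12, 1761 (117 left).
Jan has 31 days: +20 → Feb 1, 1761 (97 left).
Feb has 28 days: +28 → Mar 1, 1761 (69 left).
Mar has 31 days: +31 → Apr 1, 1761 (38 left).
Apr has 30 days: +30 → May 1, 1761 (8 left).
+8 → May 9, 1761.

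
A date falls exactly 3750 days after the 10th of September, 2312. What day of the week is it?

Sunday

First find the weekday of Sep 10, 2312. Doomsday rule: the anchor day for the 2300s is Wednesday. For year 12: 12÷12 = 1 r 0, and 0÷4 = 0, so 1+0+0 = 1.
Wednesday + 1 ≡ Thursday — that's 2312's doomsday.
In September the doomsday date is Sep 5.
Sep 10 is 5 days after Sep 5; 5 mod 7 = 5, so Thursday + 5 = Tuesday.
3750 mod 7 = 5, so 3750 days after a Tuesday is Tuesday + 5 = Sunday.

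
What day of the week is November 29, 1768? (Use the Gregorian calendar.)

Doomsday rule: the anchor day for the 1700s is Sunday. For year 68: 68÷12 = 5 r 8, and 8÷4 = 2, so 5+8+2 = 15.
Sunday + 15 ≡ Monday — that's 1768's doomsday.
In November the doomsday date is Nov 7.
Nov 29 is 22 days after Nov 7; 22 mod 7 = 1, so Monday + 1 = Tuesday.

Tuesday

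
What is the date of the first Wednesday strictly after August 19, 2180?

Aug 19, 2180 is a Saturday.
From Saturday to the next Wednesday is 4 days.
Aug 19, 2180 + 4 = Aug 23, 2180.

August 23, 2180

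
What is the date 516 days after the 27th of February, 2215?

July 27, 2216

+365 (one year) → Feb 27, 2216 (151 left).
Feb has 29 days: +3 → Mar 1, 2216 (148 left).
Mar has 31 days: +31 → Apr 1, 2216 (117 left).
Apr has 30 days: +30 → May 1, 2216 (87 left).
May has 31 days: +31 → Jun 1, 2216 (56 left).
Jun has 30 days: +30 → Jul 1, 2216 (26 left).
+26 → Jul 27, 2216.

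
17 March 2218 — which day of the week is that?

January 1, 2218 is a Thursday.
Jan 1, 2218 → Feb 1, 2218: 31 days (January has 31).
Feb 1, 2218 → Mar 1, 2218: 28 days (February has 28).
Mar 1, 2218 → Mar 17, 2218: 16 days.
Total: 75 days.
75 mod 7 = 5, so Thursday + 5 = Tuesday.

Tuesday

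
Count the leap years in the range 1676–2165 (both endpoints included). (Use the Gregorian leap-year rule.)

119

Multiples of 4 in [1676,2165]: 123.
Of those, multiples of 100: 5 (not leap unless ÷400).
Multiples of 400: 1.
Leap years = 123 − 5 + 1 = 119.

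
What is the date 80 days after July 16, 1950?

Jul has 31 days: +16 → Aug 1, 1950 (64 left).
Aug has 31 days: +31 → Sep 1, 1950 (33 left).
Sep has 30 days: +30 → Oct 1, 1950 (3 left).
+3 → Oct 4, 1950.

October 4, 1950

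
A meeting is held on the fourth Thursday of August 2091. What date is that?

August 23, 2091

August 1, 2091 is a Wednesday.
The first Thursday is therefore August 2 (1 days later).
The fourth Thursday is 2 + 3×7 = August 23.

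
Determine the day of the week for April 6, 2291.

Doomsday rule: the anchor day for the 2200s is Friday. For year 91: 91÷12 = 7 r 7, and 7÷4 = 1, so 7+7+1 = 15.
Friday + 15 ≡ Saturday — that's 2291's doomsday.
In April the doomsday date is Apr 4.
Apr 6 is 2 days after Apr 4; 2 mod 7 = 2, so Saturday + 2 = Monday.

Monday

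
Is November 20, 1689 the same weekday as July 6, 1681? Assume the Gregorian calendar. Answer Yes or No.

From Jul 6, 1681 to Nov 20, 1689 is 3059 days.
3059 mod 7 = 0, so they are the same weekday.
(Jul 6, 1681 is a Sunday; Nov 20, 1689 is a Sunday.)

Yes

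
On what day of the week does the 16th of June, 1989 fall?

Friday

January 1, 1989 is a Sunday.
Jan 1, 1989 → Feb 1, 1989: 31 days (January has 31).
Feb 1, 1989 → Mar 1, 1989: 28 days (February has 28).
Mar 1, 1989 → Apr 1, 1989: 31 days (March has 31).
Apr 1, 1989 → May 1, 1989: 30 days (April has 30).
May 1, 1989 → Jun 1, 1989: 31 days (May has 31).
Jun 1, 1989 → Jun 16, 1989: 15 days.
Total: 166 days.
166 mod 7 = 5, so Sunday + 5 = Friday.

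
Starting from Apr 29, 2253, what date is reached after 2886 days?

March 24, 2261

+365 (one year) → Apr 29, 2254 (2521 left).
+365 (one year) → Apr 29, 2255 (2156 left).
+366 (one year; includes Feb 29, 2256) → Apr 29, 2256 (1790 left).
+365 (one year) → Apr 29, 2257 (1425 left).
+365 (one year) → Apr 29, 2258 (1060 left).
+365 (one year) → Apr 29, 2259 (695 left).
+366 (one year; includes Feb 29, 2260) → Apr 29, 2260 (329 left).
Apr has 30 days: +2 → May 1, 2260 (327 left).
May has 31 days: +31 → Jun 1, 2260 (296 left).
Jun has 30 days: +30 → Jul 1, 2260 (266 left).
Jul has 31 days: +31 → Aug 1, 2260 (235 left).
Aug has 31 days: +31 → Sep 1, 2260 (204 left).
Sep has 30 days: +30 → Oct 1, 2260 (174 left).
Oct has 31 days: +31 → Nov 1, 2260 (143 left).
Nov has 30 days: +30 → Dec 1, 2260 (113 left).
Dec has 31 days: +31 → Jan 1, 2261 (82 left).
Jan has 31 days: +31 → Feb 1, 2261 (51 left).
Feb has 28 days: +28 → Mar 1, 2261 (23 left).
+23 → Mar 24, 2261.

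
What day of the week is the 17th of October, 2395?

Doomsday rule: the anchor day for the 2300s is Wednesday. For year 95: 95÷12 = 7 r 11, and 11÷4 = 2, so 7+11+2 = 20.
Wednesday + 20 ≡ Tuesday — that's 2395's doomsday.
In October the doomsday date is Oct 10.
Oct 17 is 7 days after Oct 10; 7 mod 7 = 0, so Tuesday + 0 = Tuesday.

Tuesday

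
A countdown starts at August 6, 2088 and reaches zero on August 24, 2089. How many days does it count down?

383

Aug 6, 2088 → Sep 6, 2088: 31 days (August has 31).
Sep 6, 2088 → Oct 6, 2088: 30 days (September has 30).
Oct 6, 2088 → Nov 6, 2088: 31 days (October has 31).
Nov 6, 2088 → Dec 6, 2088: 30 days (November has 30).
Dec 6, 2088 → Jan 6, 2089: 31 days (December has 31).
Jan 6, 2089 → Feb 6, 2089: 31 days (January has 31).
Feb 6, 2089 → Mar 6, 2089: 28 days (February has 28).
Mar 6, 2089 → Apr 6, 2089: 31 days (March has 31).
Apr 6, 2089 → May 6, 2089: 30 days (April has 30).
May 6, 2089 → Jun 6, 2089: 31 days (May has 31).
Jun 6, 2089 → Jul 6, 2089: 30 days (June has 30).
Jul 6, 2089 → Aug 6, 2089: 31 days (July has 31).
Aug 6, 2089 → Aug 24, 2089: 18 days.
Total: 383 days.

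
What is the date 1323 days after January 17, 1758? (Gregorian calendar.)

September 1, 1761

+365 (one year) → Jan 17, 1759 (958 left).
+365 (one year) → Jan 17, 1760 (593 left).
+366 (one year; includes Feb 29, 1760) → Jan 17, 1761 (227 left).
Jan has 31 days: +15 → Feb 1, 1761 (212 left).
Feb has 28 days: +28 → Mar 1, 1761 (184 left).
Mar has 31 days: +31 → Apr 1, 1761 (153 left).
Apr has 30 days: +30 → May 1, 1761 (123 left).
May has 31 days: +31 → Jun 1, 1761 (92 left).
Jun has 30 days: +30 → Jul 1, 1761 (62 left).
Jul has 31 days: +31 → Aug 1, 1761 (31 left).
Aug has 31 days: +31 → Sep 1, 1761 (0 left).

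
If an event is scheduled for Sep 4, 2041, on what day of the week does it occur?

Wednesday

January 1, 2041 is a Tuesday.
Jan 1, 2041 → Feb 1, 2041: 31 days (January has 31).
Feb 1, 2041 → Mar 1, 2041: 28 days (February has 28).
Mar 1, 2041 → Apr 1, 2041: 31 days (March has 31).
Apr 1, 2041 → May 1, 2041: 30 days (April has 30).
May 1, 2041 → Jun 1, 2041: 31 days (May has 31).
Jun 1, 2041 → Jul 1, 2041: 30 days (June has 30).
Jul 1, 2041 → Aug 1, 2041: 31 days (July has 31).
Aug 1, 2041 → Sep 1, 2041: 31 days (August has 31).
Sep 1, 2041 → Sep 4, 2041: 3 days.
Total: 246 days.
246 mod 7 = 1, so Tuesday + 1 = Wednesday.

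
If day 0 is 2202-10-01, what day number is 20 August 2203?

Oct 1, 2202 → Nov 1, 2202: 31 days (October has 31).
Nov 1, 2202 → Dec 1, 2202: 30 days (November has 30).
Dec 1, 2202 → Jan 1, 2203: 31 days (December has 31).
Jan 1, 2203 → Feb 1, 2203: 31 days (January has 31).
Feb 1, 2203 → Mar 1, 2203: 28 days (February has 28).
Mar 1, 2203 → Apr 1, 2203: 31 days (March has 31).
Apr 1, 2203 → May 1, 2203: 30 days (April has 30).
May 1, 2203 → Jun 1, 2203: 31 days (May has 31).
Jun 1, 2203 → Jul 1, 2203: 30 days (June has 30).
Jul 1, 2203 → Aug 1, 2203: 31 days (July has 31).
Aug 1, 2203 → Aug 20, 2203: 19 days.
Total: 323 days.

323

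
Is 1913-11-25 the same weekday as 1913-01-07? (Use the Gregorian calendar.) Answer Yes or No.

From Jan 7, 1913 to Nov 25, 1913 is 322 days.
322 mod 7 = 0, so they are the same weekday.
(Jan 7, 1913 is a Tuesday; Nov 25, 1913 is a Tuesday.)

Yes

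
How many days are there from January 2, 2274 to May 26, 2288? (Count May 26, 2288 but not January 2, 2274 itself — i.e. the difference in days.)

5258

Jan 2, 2274 → Jan 2, 2275: 365 days.
Jan 2, 2275 → Jan 2, 2276: 365 days.
Jan 2, 2276 → Jan 2, 2277: 366 days (Feb 29, 2276 is in that span).
Jan 2, 2277 → Jan 2, 2278: 365 days.
Jan 2, 2278 → Jan 2, 2279: 365 days.
Jan 2, 2279 → Jan 2, 2280: 365 days.
Jan 2, 2280 → Jan 2, 2281: 366 days (Feb 29, 2280 is in that span).
Jan 2, 2281 → Jan 2, 2282: 365 days.
Jan 2, 2282 → Jan 2, 2283: 365 days.
Jan 2, 2283 → Jan 2, 2284: 365 days.
Jan 2, 2284 → Jan 2, 2285: 366 days (Feb 29, 2284 is in that span).
Jan 2, 2285 → Jan 2, 2286: 365 days.
Jan 2, 2286 → Jan 2, 2287: 365 days.
Jan 2, 2287 → Jan 2, 2288: 365 days.
Jan 2, 2288 → Feb 2, 2288: 31 days (January has 31).
Feb 2, 2288 → Mar 2, 2288: 29 days (February has 29).
Mar 2, 2288 → Apr 2, 2288: 31 days (March has 31).
Apr 2, 2288 → May 2, 2288: 30 days (April has 30).
May 2, 2288 → May 26, 2288: 24 days.
Total: 5258 days.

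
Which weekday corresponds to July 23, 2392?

Doomsday rule: the anchor day for the 2300s is Wednesday. For year 92: 92÷12 = 7 r 8, and 8÷4 = 2, so 7+8+2 = 17.
Wednesday + 17 ≡ Saturday — that's 2392's doomsday.
In July the doomsday date is Jul 11.
Jul 23 is 12 days after Jul 11; 12 mod 7 = 5, so Saturday + 5 = Thursday.

Thursday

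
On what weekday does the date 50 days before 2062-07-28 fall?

Jul 28, 2062 is a Friday.
50 mod 7 = 1, so 50 days before a Friday is Friday − 1 = Thursday.

Thursday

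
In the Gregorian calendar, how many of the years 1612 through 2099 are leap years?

119

Multiples of 4 in [1612,2099]: 122.
Of those, multiples of 100: 4 (not leap unless ÷400).
Multiples of 400: 1.
Leap years = 122 − 4 + 1 = 119.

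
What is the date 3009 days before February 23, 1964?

−365 (one year) → Feb 23, 1963 (2644 left).
−365 (one year) → Feb 23, 1962 (2279 left).
−365 (one year) → Feb 23, 1961 (1914 left).
−366 (one year; includes Feb 29, 1960) → Feb 23, 1960 (1548 left).
−365 (one year) → Feb 23, 1959 (1183 left).
−365 (one year) → Feb 23, 1958 (818 left).
−365 (one year) → Feb 23, 1957 (453 left).
−366 (one year; includes Feb 29, 1956) → Feb 23, 1956 (87 left).
−23 → Jan 31, 1956 (end of Jan, 31 days; 64 left).
−31 → Dec 31, 1955 (end of Dec, 31 days; 33 left).
−31 → Nov 30, 1955 (end of Nov, 30 days; 2 left).
−2 → Nov 28, 1955.

November 28, 1955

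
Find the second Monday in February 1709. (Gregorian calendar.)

February 1, 1709 is a Friday.
The first Monday is therefore February 4 (3 days later).
The second Monday is 4 + 1×7 = February 11.

February 11, 1709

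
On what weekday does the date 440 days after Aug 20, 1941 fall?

Tuesday

First find the weekday of Aug 20, 1941. Doomsday rule: the anchor day for the 1900s is Wednesday. For year 41: 41÷12 = 3 r 5, and 5÷4 = 1, so 3+5+1 = 9.
Wednesday + 9 ≡ Friday — that's 1941's doomsday.
In August the doomsday date is Aug 8.
Aug 20 is 12 days after Aug 8; 12 mod 7 = 5, so Friday + 5 = Wednesday.
440 mod 7 = 6, so 440 days after a Wednesday is Wednesday + 6 = Tuesday.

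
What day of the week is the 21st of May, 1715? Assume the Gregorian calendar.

Tuesday

Doomsday rule: the anchor day for the 1700s is Sunday. For year 15: 15÷12 = 1 r 3, and 3÷4 = 0, so 1+3+0 = 4.
Sunday + 4 ≡ Thursday — that's 1715's doomsday.
In May the doomsday date is May 9.
May 21 is 12 days after May 9; 12 mod 7 = 5, so Thursday + 5 = Tuesday.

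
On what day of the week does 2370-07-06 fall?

Doomsday rule: the anchor day for the 2300s is Wednesday. For year 70: 70÷12 = 5 r 10, and 10÷4 = 2, so 5+10+2 = 17.
Wednesday + 17 ≡ Saturday — that's 2370's doomsday.
In July the doomsday date is Jul 11.
Jul 6 is 5 days before Jul 11; 5 mod 7 = 5, so Saturday − 5 = Monday.

Monday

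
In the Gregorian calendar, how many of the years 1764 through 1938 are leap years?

Multiples of 4 in [1764,1938]: 44.
Of those, multiples of 100: 2 (not leap unless ÷400).
Multiples of 400: 0.
Leap years = 44 − 2 + 0 = 42.

42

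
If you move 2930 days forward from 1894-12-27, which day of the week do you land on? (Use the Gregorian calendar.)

First find the weekday of Dec 27, 1894. Doomsday rule: the anchor day for the 1800s is Friday. For year 94: 94÷12 = 7 r 10, and 10÷4 = 2, so 7+10+2 = 19.
Friday + 19 ≡ Wednesday — that's 1894's doomsday.
In December the doomsday date is Dec 12.
Dec 27 is 15 days after Dec 12; 15 mod 7 = 1, so Wednesday + 1 = Thursday.
2930 mod 7 = 4, so 2930 days after a Thursday is Thursday + 4 = Monday.

Monday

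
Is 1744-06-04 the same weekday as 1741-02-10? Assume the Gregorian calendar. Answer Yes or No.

From Feb 10, 1741 to Jun 4, 1744 is 1210 days.
1210 mod 7 = 6, so they are different weekdays.
(Feb 10, 1741 is a Friday; Jun 4, 1744 is a Thursday.)

No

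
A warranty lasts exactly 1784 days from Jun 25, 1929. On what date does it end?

May 14, 1934

+365 (one year) → Jun 25, 1930 (1419 left).
+365 (one year) → Jun 25, 1931 (1054 left).
+366 (one year; includes Feb 29, 1932) → Jun 25, 1932 (688 left).
+365 (one year) → Jun 25, 1933 (323 left).
Jun has 30 days: +6 → Jul 1, 1933 (317 left).
Jul has 31 days: +31 → Aug 1, 1933 (286 left).
Aug has 31 days: +31 → Sep 1, 1933 (255 left).
Sep has 30 days: +30 → Oct 1, 1933 (225 left).
Oct has 31 days: +31 → Nov 1, 1933 (194 left).
Nov has 30 days: +30 → Dec 1, 1933 (164 left).
Dec has 31 days: +31 → Jan 1, 1934 (133 left).
Jan has 31 days: +31 → Feb 1, 1934 (102 left).
Feb has 28 days: +28 → Mar 1, 1934 (74 left).
Mar has 31 days: +31 → Apr 1, 1934 (43 left).
Apr has 30 days: +30 → May 1, 1934 (13 left).
+13 → May 14, 1934.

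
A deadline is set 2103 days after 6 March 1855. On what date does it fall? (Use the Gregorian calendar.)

+366 (one year; includes Feb 29, 1856) → Mar 6, 1856 (1737 left).
+365 (one year) → Mar 6, 1857 (1372 left).
+365 (one year) → Mar 6, 1858 (1007 left).
+365 (one year) → Mar 6, 1859 (642 left).
+366 (one year; includes Feb 29, 1860) → Mar 6, 1860 (276 left).
Mar has 31 days: +26 → Apr 1, 1860 (250 left).
Apr has 30 days: +30 → May 1, 1860 (220 left).
May has 31 days: +31 → Jun 1, 1860 (189 left).
Jun has 30 days: +30 → Jul 1, 1860 (159 left).
Jul has 31 days: +31 → Aug 1, 1860 (128 left).
Aug has 31 days: +31 → Sep 1, 1860 (97 left).
Sep has 30 days: +30 → Oct 1, 1860 (67 left).
Oct has 31 days: +31 → Nov 1, 1860 (36 left).
Nov has 30 days: +30 → Dec 1, 1860 (6 left).
+6 → Dec 7, 1860.

December 7, 1860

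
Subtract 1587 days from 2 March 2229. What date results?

October 27, 2224

−365 (one year) → Mar 2, 2228 (1222 left).
−366 (one year; includes Feb 29, 2228) → Mar 2, 2227 (856 left).
−365 (one year) → Mar 2, 2226 (491 left).
−365 (one year) → Mar 2, 2225 (126 left).
−2 → Feb 28, 2225 (end of Feb, 28 days; 124 left).
−28 → Jan 31, 2225 (end of Jan, 31 days; 96 left).
−31 → Dec 31, 2224 (end of Dec, 31 days; 65 left).
−31 → Nov 30, 2224 (end of Nov, 30 days; 34 left).
−30 → Oct 31, 2224 (end of Oct, 31 days; 4 left).
−4 → Oct 27, 2224.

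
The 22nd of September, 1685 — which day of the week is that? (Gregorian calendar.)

Saturday

Doomsday rule: the anchor day for the 1600s is Tuesday. For year 85: 85÷12 = 7 r 1, and 1÷4 = 0, so 7+1+0 = 8.
Tuesday + 8 ≡ Wednesday — that's 1685's doomsday.
In September the doomsday date is Sep 5.
Sep 22 is 17 days after Sep 5; 17 mod 7 = 3, so Wednesday + 3 = Saturday.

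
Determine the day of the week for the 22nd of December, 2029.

Saturday

January 1, 2029 is a Monday.
Jan 1, 2029 → Feb 1, 2029: 31 days (January has 31).
Feb 1, 2029 → Mar 1, 2029: 28 days (February has 28).
Mar 1, 2029 → Apr 1, 2029: 31 days (March has 31).
Apr 1, 2029 → May 1, 2029: 30 days (April has 30).
May 1, 2029 → Jun 1, 2029: 31 days (May has 31).
Jun 1, 2029 → Jul 1, 2029: 30 days (June has 30).
Jul 1, 2029 → Aug 1, 2029: 31 days (July has 31).
Aug 1, 2029 → Sep 1, 2029: 31 days (August has 31).
Sep 1, 2029 → Oct 1, 2029: 30 days (September has 30).
Oct 1, 2029 → Nov 1, 2029: 31 days (October has 31).
Nov 1, 2029 → Dec 1, 2029: 30 days (November has 30).
Dec 1, 2029 → Dec 22, 2029: 21 days.
Total: 355 days.
355 mod 7 = 5, so Monday + 5 = Saturday.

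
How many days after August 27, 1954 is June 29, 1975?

7611

Aug 27, 1954 → Aug 27, 1955: 365 days.
Aug 27, 1955 → Aug 27, 1956: 366 days (Feb 29, 1956 is in that span).
Aug 27, 1956 → Aug 27, 1957: 365 days.
Aug 27, 1957 → Aug 27, 1958: 365 days.
Aug 27, 1958 → Aug 27, 1959: 365 days.
Aug 27, 1959 → Aug 27, 1960: 366 days (Feb 29, 1960 is in that span).
Aug 27, 1960 → Aug 27, 1961: 365 days.
Aug 27, 1961 → Aug 27, 1962: 365 days.
Aug 27, 1962 → Aug 27, 1963: 365 days.
Aug 27, 1963 → Aug 27, 1964: 366 days (Feb 29, 1964 is in that span).
Aug 27, 1964 → Aug 27, 1965: 365 days.
Aug 27, 1965 → Aug 27, 1966: 365 days.
Aug 27, 1966 → Aug 27, 1967: 365 days.
Aug 27, 1967 → Aug 27, 1968: 366 days (Feb 29, 1968 is in that span).
Aug 27, 1968 → Aug 27, 1969: 365 days.
Aug 27, 1969 → Aug 27, 1970: 365 days.
Aug 27, 1970 → Aug 27, 1971: 365 days.
Aug 27, 1971 → Aug 27, 1972: 366 days (Feb 29, 1972 is in that span).
Aug 27, 1972 → Aug 27, 1973: 365 days.
Aug 27, 1973 → Aug 27, 1974: 365 days.
Aug 27, 1974 → Sep 27, 1974: 31 days (August has 31).
Sep 27, 1974 → Oct 27, 1974: 30 days (September has 30).
Oct 27, 1974 → Nov 27, 1974: 31 days (October has 31).
Nov 27, 1974 → Dec 27, 1974: 30 days (November has 30).
Dec 27, 1974 → Jan 27, 1975: 31 days (December has 31).
Jan 27, 1975 → Feb 27, 1975: 31 days (January has 31).
Feb 27, 1975 → Mar 27, 1975: 28 days (February has 28).
Mar 27, 1975 → Apr 27, 1975: 31 days (March has 31).
Apr 27, 1975 → May 27, 1975: 30 days (April has 30).
May 27, 1975 → Jun 27, 1975: 31 days (May has 31).
Jun 27, 1975 → Jun 29, 1975: 2 days.
Total: 7611 days.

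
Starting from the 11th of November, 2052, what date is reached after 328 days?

October 5, 2053

Nov has 30 days: +20 → Dec 1, 2052 (308 left).
Dec has 31 days: +31 → Jan 1, 2053 (277 left).
Jan has 31 days: +31 → Feb 1, 2053 (246 left).
Feb has 28 days: +28 → Mar 1, 2053 (218 left).
Mar has 31 days: +31 → Apr 1, 2053 (187 left).
Apr has 30 days: +30 → May 1, 2053 (157 left).
May has 31 days: +31 → Jun 1, 2053 (126 left).
Jun has 30 days: +30 → Jul 1, 2053 (96 left).
Jul has 31 days: +31 → Aug 1, 2053 (65 left).
Aug has 31 days: +31 → Sep 1, 2053 (34 left).
Sep has 30 days: +30 → Oct 1, 2053 (4 left).
+4 → Oct 5, 2053.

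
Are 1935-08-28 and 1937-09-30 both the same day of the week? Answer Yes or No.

No

From Aug 28, 1935 to Sep 30, 1937 is 764 days.
764 mod 7 = 1, so they are different weekdays.
(Aug 28, 1935 is a Wednesday; Sep 30, 1937 is a Thursday.)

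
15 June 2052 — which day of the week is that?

Doomsday rule: the anchor day for the 2000s is Tuesday. For year 52: 52÷12 = 4 r 4, and 4÷4 = 1, so 4+4+1 = 9.
Tuesday + 9 ≡ Thursday — that's 2052's doomsday.
In June the doomsday date is Jun 6.
Jun 15 is 9 days after Jun 6; 9 mod 7 = 2, so Thursday + 2 = Saturday.

Saturday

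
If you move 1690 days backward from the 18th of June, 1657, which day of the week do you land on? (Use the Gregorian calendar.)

Friday

First find the weekday of Jun 18, 1657. Doomsday rule: the anchor day for the 1600s is Tuesday. For year 57: 57÷12 = 4 r 9, and 9÷4 = 2, so 4+9+2 = 15.
Tuesday + 15 ≡ Wednesday — that's 1657's doomsday.
In June the doomsday date is Jun 6.
Jun 18 is 12 days after Jun 6; 12 mod 7 = 5, so Wednesday + 5 = Monday.
1690 mod 7 = 3, so 1690 days before a Monday is Monday − 3 = Friday.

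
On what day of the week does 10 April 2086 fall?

Doomsday rule: the anchor day for the 2000s is Tuesday. For year 86: 86÷12 = 7 r 2, and 2÷4 = 0, so 7+2+0 = 9.
Tuesday + 9 ≡ Thursday — that's 2086's doomsday.
In April the doomsday date is Apr 4.
Apr 10 is 6 days after Apr 4; 6 mod 7 = 6, so Thursday + 6 = Wednesday.

Wednesday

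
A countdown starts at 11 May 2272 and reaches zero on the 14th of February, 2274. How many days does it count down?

644

May 11, 2272 → May 11, 2273: 365 days.
May 11, 2273 → Jun 11, 2273: 31 days (May has 31).
Jun 11, 2273 → Jul 11, 2273: 30 days (June has 30).
Jul 11, 2273 → Aug 11, 2273: 31 days (July has 31).
Aug 11, 2273 → Sep 11, 2273: 31 days (August has 31).
Sep 11, 2273 → Oct 11, 2273: 30 days (September has 30).
Oct 11, 2273 → Nov 11, 2273: 31 days (October has 31).
Nov 11, 2273 → Dec 11, 2273: 30 days (November has 30).
Dec 11, 2273 → Jan 11, 2274: 31 days (December has 31).
Jan 11, 2274 → Feb 11, 2274: 31 days (January has 31).
Feb 11, 2274 → Feb 14, 2274: 3 days.
Total: 644 days.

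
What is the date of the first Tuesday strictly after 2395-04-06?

April 11, 2395

Apr 6, 2395 is a Thursday.
From Thursday to the next Tuesday is 5 days.
Apr 6, 2395 + 5 = Apr 11, 2395.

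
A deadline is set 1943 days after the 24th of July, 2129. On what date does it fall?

November 18, 2134

+365 (one year) → Jul 24, 2130 (1578 left).
+365 (one year) → Jul 24, 2131 (1213 left).
+366 (one year; includes Feb 29, 2132) → Jul 24, 2132 (847 left).
+365 (one year) → Jul 24, 2133 (482 left).
+365 (one year) → Jul 24, 2134 (117 left).
Jul has 31 days: +8 → Aug 1, 2134 (109 left).
Aug has 31 days: +31 → Sep 1, 2134 (78 left).
Sep has 30 days: +30 → Oct 1, 2134 (48 left).
Oct has 31 days: +31 → Nov 1, 2134 (17 left).
+17 → Nov 18, 2134.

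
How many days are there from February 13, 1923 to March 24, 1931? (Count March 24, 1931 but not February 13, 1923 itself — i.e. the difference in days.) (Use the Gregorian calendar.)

Feb 13, 1923 → Feb 13, 1924: 365 days.
Feb 13, 1924 → Feb 13, 1925: 366 days (Feb 29, 1924 is in that span).
Feb 13, 1925 → Feb 13, 1926: 365 days.
Feb 13, 1926 → Feb 13, 1927: 365 days.
Feb 13, 1927 → Feb 13, 1928: 365 days.
Feb 13, 1928 → Feb 13, 1929: 366 days (Feb 29, 1928 is in that span).
Feb 13, 1929 → Feb 13, 1930: 365 days.
Feb 13, 1930 → Feb 13, 1931: 365 days.
Feb 13, 1931 → Mar 13, 1931: 28 days (February has 28).
Mar 13, 1931 → Mar 24, 1931: 11 days.
Total: 2961 days.

2961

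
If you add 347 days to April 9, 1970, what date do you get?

Apr has 30 days: +22 → May 1, 1970 (325 left).
May has 31 days: +31 → Jun 1, 1970 (294 left).
Jun has 30 days: +30 → Jul 1, 1970 (264 left).
Jul has 31 days: +31 → Aug 1, 1970 (233 left).
Aug has 31 days: +31 → Sep 1, 1970 (202 left).
Sep has 30 days: +30 → Oct 1, 1970 (172 left).
Oct has 31 days: +31 → Nov 1, 1970 (141 left).
Nov has 30 days: +30 → Dec 1, 1970 (111 left).
Dec has 31 days: +31 → Jan 1, 1971 (80 left).
Jan has 31 days: +31 → Feb 1, 1971 (49 left).
Feb has 28 days: +28 → Mar 1, 1971 (21 left).
+21 → Mar 22, 1971.

March 22, 1971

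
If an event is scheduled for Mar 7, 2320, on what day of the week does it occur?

Sunday

Doomsday rule: the anchor day for the 2300s is Wednesday. For year 20: 20÷12 = 1 r 8, and 8÷4 = 2, so 1+8+2 = 11.
Wednesday + 11 ≡ Sunday — that's 2320's doomsday.
In March the doomsday date is Mar 14.
Mar 7 is 7 days before Mar 14; 7 mod 7 = 0, so Sunday − 0 = Sunday.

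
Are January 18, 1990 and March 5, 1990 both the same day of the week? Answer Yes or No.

No

From Jan 18, 1990 to Mar 5, 1990 is 46 days.
46 mod 7 = 4, so they are different weekdays.
(Jan 18, 1990 is a Thursday; Mar 5, 1990 is a Monday.)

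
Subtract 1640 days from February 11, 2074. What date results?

August 16, 2069

−365 (one year) → Feb 11, 2073 (1275 left).
−366 (one year; includes Feb 29, 2072) → Feb 11, 2072 (909 left).
−365 (one year) → Feb 11, 2071 (544 left).
−365 (one year) → Feb 11, 2070 (179 left).
−11 → Jan 31, 2070 (end of Jan, 31 days; 168 left).
−31 → Dec 31, 2069 (end of Dec, 31 days; 137 left).
−31 → Nov 30, 2069 (end of Nov, 30 days; 106 left).
−30 → Oct 31, 2069 (end of Oct, 31 days; 76 left).
−31 → Sep 30, 2069 (end of Sep, 30 days; 45 left).
−30 → Aug 31, 2069 (end of Aug, 31 days; 15 left).
−15 → Aug 16, 2069.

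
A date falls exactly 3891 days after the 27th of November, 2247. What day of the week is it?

Friday

Nov 27, 2247 is a Saturday.
3891 mod 7 = 6, so 3891 days after a Saturday is Saturday + 6 = Friday.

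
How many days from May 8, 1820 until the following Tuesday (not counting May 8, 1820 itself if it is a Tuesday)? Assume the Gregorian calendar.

May 8, 1820 is a Monday.
From Monday to the next Tuesday is 1 day.

1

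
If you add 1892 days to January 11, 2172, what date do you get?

March 17, 2177

+366 (one year; includes Feb 29, 2172) → Jan 11, 2173 (1526 left).
+365 (one year) → Jan 11, 2174 (1161 left).
+365 (one year) → Jan 11, 2175 (796 left).
+365 (one year) → Jan 11, 2176 (431 left).
+366 (one year; includes Feb 29, 2176) → Jan 11, 2177 (65 left).
Jan has 31 days: +21 → Feb 1, 2177 (44 left).
Feb has 28 days: +28 → Mar 1, 2177 (16 left).
+16 → Mar 17, 2177.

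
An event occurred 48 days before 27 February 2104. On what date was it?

January 10, 2104

−27 → Jan 31, 2104 (end of Jan, 31 days; 21 left).
−21 → Jan 10, 2104.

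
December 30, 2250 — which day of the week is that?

Doomsday rule: the anchor day for the 2200s is Friday. For year 50: 50÷12 = 4 r 2, and 2÷4 = 0, so 4+2+0 = 6.
Friday + 6 ≡ Thursday — that's 2250's doomsday.
In December the doomsday date is Dec 12.
Dec 30 is 18 days after Dec 12; 18 mod 7 = 4, so Thursday + 4 = Monday.

Monday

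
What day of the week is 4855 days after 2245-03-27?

First find the weekday of Mar 27, 2245. Doomsday rule: the anchor day for the 2200s is Friday. For year 45: 45÷12 = 3 r 9, and 9÷4 = 2, so 3+9+2 = 14.
Friday + 14 ≡ Friday — that's 2245's doomsday.
In March the doomsday date is Mar 14.
Mar 27 is 13 days after Mar 14; 13 mod 7 = 6, so Friday + 6 = Thursday.
4855 mod 7 = 4, so 4855 days after a Thursday is Thursday + 4 = Monday.

Monday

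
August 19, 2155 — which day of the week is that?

Doomsday rule: the anchor day for the 2100s is Sunday. For year 55: 55÷12 = 4 r 7, and 7÷4 = 1, so 4+7+1 = 12.
Sunday + 12 ≡ Friday — that's 2155's doomsday.
In August the doomsday date is Aug 8.
Aug 19 is 11 days after Aug 8; 11 mod 7 = 4, so Friday + 4 = Tuesday.

Tuesday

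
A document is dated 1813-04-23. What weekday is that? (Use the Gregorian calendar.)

Doomsday rule: the anchor day for the 1800s is Friday. For year 13: 13÷12 = 1 r 1, and 1÷4 = 0, so 1+1+0 = 2.
Friday + 2 ≡ Sunday — that's 1813's doomsday.
In April the doomsday date is Apr 4.
Apr 23 is 19 days after Apr 4; 19 mod 7 = 5, so Sunday + 5 = Friday.

Friday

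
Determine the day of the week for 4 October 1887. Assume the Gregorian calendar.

Doomsday rule: the anchor day for the 1800s is Friday. For year 87: 87÷12 = 7 r 3, and 3÷4 = 0, so 7+3+0 = 10.
Friday + 10 ≡ Monday — that's 1887's doomsday.
In October the doomsday date is Oct 10.
Oct 4 is 6 days before Oct 10; 6 mod 7 = 6, so Monday − 6 = Tuesday.

Tuesday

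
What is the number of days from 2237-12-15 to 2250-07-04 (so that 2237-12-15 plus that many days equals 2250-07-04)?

Dec 15, 2237 → Dec 15, 2238: 365 days.
Dec 15, 2238 → Dec 15, 2239: 365 days.
Dec 15, 2239 → Dec 15, 2240: 366 days (Feb 29, 2240 is in that span).
Dec 15, 2240 → Dec 15, 2241: 365 days.
Dec 15, 2241 → Dec 15, 2242: 365 days.
Dec 15, 2242 → Dec 15, 2243: 365 days.
Dec 15, 2243 → Dec 15, 2244: 366 days (Feb 29, 2244 is in that span).
Dec 15, 2244 → Dec 15, 2245: 365 days.
Dec 15, 2245 → Dec 15, 2246: 365 days.
Dec 15, 2246 → Dec 15, 2247: 365 days.
Dec 15, 2247 → Dec 15, 2248: 366 days (Feb 29, 2248 is in that span).
Dec 15, 2248 → Dec 15, 2249: 365 days.
Dec 15, 2249 → Jan 15, 2250: 31 days (December has 31).
Jan 15, 2250 → Feb 15, 2250: 31 days (January has 31).
Feb 15, 2250 → Mar 15, 2250: 28 days (February has 28).
Mar 15, 2250 → Apr 15, 2250: 31 days (March has 31).
Apr 15, 2250 → May 15, 2250: 30 days (April has 30).
May 15, 2250 → Jun 15, 2250: 31 days (May has 31).
Jun 15, 2250 → Jul 4, 2250: 19 days.
Total: 4584 days.

4584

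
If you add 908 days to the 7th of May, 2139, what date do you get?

+366 (one year; includes Feb 29, 2140) → May 7, 2140 (542 left).
+365 (one year) → May 7, 2141 (177 left).
May has 31 days: +25 → Jun 1, 2141 (152 left).
Jun has 30 days: +30 → Jul 1, 2141 (122 left).
Jul has 31 days: +31 → Aug 1, 2141 (91 left).
Aug has 31 days: +31 → Sep 1, 2141 (60 left).
Sep has 30 days: +30 → Oct 1, 2141 (30 left).
+30 → Oct 31, 2141.

October 31, 2141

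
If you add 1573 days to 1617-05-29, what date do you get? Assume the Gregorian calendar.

September 18, 1621

+365 (one year) → May 29, 1618 (1208 left).
+365 (one year) → May 29, 1619 (843 left).
+366 (one year; includes Feb 29, 1620) → May 29, 1620 (477 left).
+365 (one year) → May 29, 1621 (112 left).
May has 31 days: +3 → Jun 1, 1621 (109 left).
Jun has 30 days: +30 → Jul 1, 1621 (79 left).
Jul has 31 days: +31 → Aug 1, 1621 (48 left).
Aug has 31 days: +31 → Sep 1, 1621 (17 left).
+17 → Sep 18, 1621.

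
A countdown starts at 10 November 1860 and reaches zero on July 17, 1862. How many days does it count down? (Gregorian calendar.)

Nov 10, 1860 → Nov 10, 1861: 365 days.
Nov 10, 1861 → Dec 10, 1861: 30 days (November has 30).
Dec 10, 1861 → Jan 10, 1862: 31 days (December has 31).
Jan 10, 1862 → Feb 10, 1862: 31 days (January has 31).
Feb 10, 1862 → Mar 10, 1862: 28 days (February has 28).
Mar 10, 1862 → Apr 10, 1862: 31 days (March has 31).
Apr 10, 1862 → May 10, 1862: 30 days (April has 30).
May 10, 1862 → Jun 10, 1862: 31 days (May has 31).
Jun 10, 1862 → Jul 10, 1862: 30 days (June has 30).
Jul 10, 1862 → Jul 17, 1862: 7 days.
Total: 614 days.

614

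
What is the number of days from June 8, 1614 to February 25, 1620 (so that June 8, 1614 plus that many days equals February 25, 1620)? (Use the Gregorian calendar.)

Jun 8, 1614 → Jun 8, 1615: 365 days.
Jun 8, 1615 → Jun 8, 1616: 366 days (Feb 29, 1616 is in that span).
Jun 8, 1616 → Jun 8, 1617: 365 days.
Jun 8, 1617 → Jun 8, 1618: 365 days.
Jun 8, 1618 → Jun 8, 1619: 365 days.
Jun 8, 1619 → Jul 8, 1619: 30 days (June has 30).
Jul 8, 1619 → Aug 8, 1619: 31 days (July has 31).
Aug 8, 1619 → Sep 8, 1619: 31 days (August has 31).
Sep 8, 1619 → Oct 8, 1619: 30 days (September has 30).
Oct 8, 1619 → Nov 8, 1619: 31 days (October has 31).
Nov 8, 1619 → Dec 8, 1619: 30 days (November has 30).
Dec 8, 1619 → Jan 8, 1620: 31 days (December has 31).
Jan 8, 1620 → Feb 8, 1620: 31 days (January has 31).
Feb 8, 1620 → Feb 25, 1620: 17 days.
Total: 2088 days.

2088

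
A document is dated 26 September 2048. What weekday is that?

Saturday

January 1, 2048 is a Wednesday.
Jan 1, 2048 → Feb 1, 2048: 31 days (January has 31).
Feb 1, 2048 → Mar 1, 2048: 29 days (February has 29).
Mar 1, 2048 → Apr 1, 2048: 31 days (March has 31).
Apr 1, 2048 → May 1, 2048: 30 days (April has 30).
May 1, 2048 → Jun 1, 2048: 31 days (May has 31).
Jun 1, 2048 → Jul 1, 2048: 30 days (June has 30).
Jul 1, 2048 → Aug 1, 2048: 31 days (July has 31).
Aug 1, 2048 → Sep 1, 2048: 31 days (August has 31).
Sep 1, 2048 → Sep 26, 2048: 25 days.
Total: 269 days.
269 mod 7 = 3, so Wednesday + 3 = Saturday.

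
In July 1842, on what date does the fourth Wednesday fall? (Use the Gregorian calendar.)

July 1, 1842 is a Friday.
The first Wednesday is therefore July 6 (5 days later).
The fourth Wednesday is 6 + 3×7 = July 27.

July 27, 1842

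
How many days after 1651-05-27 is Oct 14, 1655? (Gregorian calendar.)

May 27, 1651 → May 27, 1652: 366 days (Feb 29, 1652 is in that span).
May 27, 1652 → May 27, 1653: 365 days.
May 27, 1653 → May 27, 1654: 365 days.
May 27, 1654 → May 27, 1655: 365 days.
May 27, 1655 → Jun 27, 1655: 31 days (May has 31).
Jun 27, 1655 → Jul 27, 1655: 30 days (June has 30).
Jul 27, 1655 → Aug 27, 1655: 31 days (July has 31).
Aug 27, 1655 → Sep 27, 1655: 31 days (August has 31).
Sep 27, 1655 → Oct 14, 1655: 17 days.
Total: 1601 days.

1601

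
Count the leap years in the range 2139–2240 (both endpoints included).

Multiples of 4 in [2139,2240]: 26.
Of those, multiples of 100: 1 (not leap unless ÷400).
Multiples of 400: 0.
Leap years = 26 − 1 + 0 = 25.

25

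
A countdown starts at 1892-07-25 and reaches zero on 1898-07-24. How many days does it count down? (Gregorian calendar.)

Jul 25, 1892 → Jul 25, 1893: 365 days.
Jul 25, 1893 → Jul 25, 1894: 365 days.
Jul 25, 1894 → Jul 25, 1895: 365 days.
Jul 25, 1895 → Jul 25, 1896: 366 days (Feb 29, 1896 is in that span).
Jul 25, 1896 → Jul 25, 1897: 365 days.
Jul 25, 1897 → Aug 25, 1897: 31 days (July has 31).
Aug 25, 1897 → Sep 25, 1897: 31 days (August has 31).
Sep 25, 1897 → Oct 25, 1897: 30 days (September has 30).
Oct 25, 1897 → Nov 25, 1897: 31 days (October has 31).
Nov 25, 1897 → Dec 25, 1897: 30 days (November has 30).
Dec 25, 1897 → Jan 25, 1898: 31 days (December has 31).
Jan 25, 1898 → Feb 25, 1898: 31 days (January has 31).
Feb 25, 1898 → Mar 25, 1898: 28 days (February has 28).
Mar 25, 1898 → Apr 25, 1898: 31 days (March has 31).
Apr 25, 1898 → May 25, 1898: 30 days (April has 30).
May 25, 1898 → Jun 25, 1898: 31 days (May has 31).
Jun 25, 1898 → Jul 24, 1898: 29 days.
Total: 2190 days.

2190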